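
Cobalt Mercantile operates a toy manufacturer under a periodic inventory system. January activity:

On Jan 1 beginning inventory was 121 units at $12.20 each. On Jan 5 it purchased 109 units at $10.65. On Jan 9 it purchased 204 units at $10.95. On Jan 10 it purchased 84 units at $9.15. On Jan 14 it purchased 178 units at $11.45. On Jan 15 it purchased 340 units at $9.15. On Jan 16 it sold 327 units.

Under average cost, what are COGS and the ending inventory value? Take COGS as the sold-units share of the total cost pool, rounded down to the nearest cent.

Jan 16, sell 327: 327/1036 × $10,788.55 → $3,405.26
Ending inventory (cost pool remaining) = $7,383.29

COGS = $3,405.26; ending inventory = $7,383.29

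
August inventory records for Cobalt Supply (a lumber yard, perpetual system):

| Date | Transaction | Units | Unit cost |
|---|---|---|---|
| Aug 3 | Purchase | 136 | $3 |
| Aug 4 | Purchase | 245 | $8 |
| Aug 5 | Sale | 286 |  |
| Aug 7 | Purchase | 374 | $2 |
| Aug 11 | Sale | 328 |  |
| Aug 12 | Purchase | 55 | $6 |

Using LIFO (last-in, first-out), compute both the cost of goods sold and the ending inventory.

Aug 5, 286 sold [LIFO — newest first]: 245 @ $8 + 41 @ $3 = $2,083
Aug 11, 328 sold [LIFO — newest first]: 328 @ $2 = $656
Total COGS = $2,083 + $656 = $2,739
Ending inventory: 95 @ $3 + 46 @ $2 + 55 @ $6 = $707
Check: goods available $3,446 = COGS $2,739 + ending $707

COGS = $2,739; ending inventory = $707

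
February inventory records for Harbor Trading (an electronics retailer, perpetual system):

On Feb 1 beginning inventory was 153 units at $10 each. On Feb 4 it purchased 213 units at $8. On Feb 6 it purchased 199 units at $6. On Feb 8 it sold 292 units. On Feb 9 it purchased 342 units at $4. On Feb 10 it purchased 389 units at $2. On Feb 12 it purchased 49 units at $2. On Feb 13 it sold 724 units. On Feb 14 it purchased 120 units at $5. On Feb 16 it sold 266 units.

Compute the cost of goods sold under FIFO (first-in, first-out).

Feb 8, 292 sold [FIFO — oldest first]: 153 @ $10 + 139 @ $8 = $2,642
Feb 13, 724 sold [FIFO — oldest first]: 74 @ $8 + 199 @ $6 + 342 @ $4 + 109 @ $2 = $3,372
Feb 16, 266 sold [FIFO — oldest first]: 266 @ $2 = $532
Total COGS = $2,642 + $3,372 + $532 = $6,546
Ending inventory: 14 @ $2 + 49 @ $2 + 120 @ $5 = $726

COGS = $6,546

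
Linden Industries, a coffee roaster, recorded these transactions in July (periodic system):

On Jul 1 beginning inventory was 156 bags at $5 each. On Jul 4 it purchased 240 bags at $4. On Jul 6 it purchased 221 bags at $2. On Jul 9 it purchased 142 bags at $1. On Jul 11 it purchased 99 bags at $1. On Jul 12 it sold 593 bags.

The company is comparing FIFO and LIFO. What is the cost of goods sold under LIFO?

FIFO COGS: 156 @ $5 + 240 @ $4 + 197 @ $2 = $2,134
LIFO COGS: 99 @ $1 + 142 @ $1 + 221 @ $2 + 131 @ $4 = $1,207

COGS = $1,207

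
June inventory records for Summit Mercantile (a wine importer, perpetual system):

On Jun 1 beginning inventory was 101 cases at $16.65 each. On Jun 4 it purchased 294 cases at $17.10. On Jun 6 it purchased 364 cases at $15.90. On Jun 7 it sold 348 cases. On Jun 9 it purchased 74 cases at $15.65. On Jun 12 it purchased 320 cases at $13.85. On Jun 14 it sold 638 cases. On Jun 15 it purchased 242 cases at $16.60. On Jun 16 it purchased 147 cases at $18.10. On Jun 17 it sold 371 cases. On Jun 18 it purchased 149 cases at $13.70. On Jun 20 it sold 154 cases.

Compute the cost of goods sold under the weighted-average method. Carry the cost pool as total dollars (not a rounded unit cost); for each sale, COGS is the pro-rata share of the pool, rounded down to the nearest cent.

COGS = $24,048.69

After Jun 1: 101 on hand, pool $1,681.65 (≈ $16.6500 each)
After Jun 4: 395 on hand, pool $6,709.05 (≈ $16.9849 each)
After Jun 6: 759 on hand, pool $12,496.65 (≈ $16.4646 each)
Jun 7, sell 348: 348/759 × $12,496.65 → $5,729.68
After Jun 9: 485 on hand, pool $7,925.07 (≈ $16.3404 each)
After Jun 12: 805 on hand, pool $12,357.07 (≈ $15.3504 each)
Jun 14, sell 638: 638/805 × $12,357.07 → $9,793.55
After Jun 15: 409 on hand, pool $6,580.72 (≈ $16.0898 each)
After Jun 16: 556 on hand, pool $9,241.42 (≈ $16.6213 each)
Jun 17, sell 371: 371/556 × $9,241.42 → $6,166.48
After Jun 18: 334 on hand, pool $5,116.24 (≈ $15.3181 each)
Jun 20, sell 154: 154/334 × $5,116.24 → $2,358.98
Total COGS = $5,729.68 + $9,793.55 + $6,166.48 + $2,358.98 = $24,048.69
Ending inventory (cost pool remaining) = $2,757.26
Check: goods available $26,805.95 = COGS $24,048.69 + ending $2,757.26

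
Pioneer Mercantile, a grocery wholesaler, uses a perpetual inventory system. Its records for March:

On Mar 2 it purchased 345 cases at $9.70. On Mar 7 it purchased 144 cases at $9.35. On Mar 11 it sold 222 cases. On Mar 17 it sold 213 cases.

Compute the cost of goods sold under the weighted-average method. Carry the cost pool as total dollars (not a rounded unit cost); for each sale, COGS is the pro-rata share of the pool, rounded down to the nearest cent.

After Mar 2: 345 on hand, pool $3,346.50 (≈ $9.7000 each)
After Mar 7: 489 on hand, pool $4,692.90 (≈ $9.5969 each)
Mar 11, sell 222: 222/489 × $4,692.90 → $2,130.51
Mar 17, sell 213: 213/267 × $2,562.39 → $2,044.15
Total COGS = $2,130.51 + $2,044.15 = $4,174.66
Ending inventory (cost pool remaining) = $518.24

COGS = $4,174.66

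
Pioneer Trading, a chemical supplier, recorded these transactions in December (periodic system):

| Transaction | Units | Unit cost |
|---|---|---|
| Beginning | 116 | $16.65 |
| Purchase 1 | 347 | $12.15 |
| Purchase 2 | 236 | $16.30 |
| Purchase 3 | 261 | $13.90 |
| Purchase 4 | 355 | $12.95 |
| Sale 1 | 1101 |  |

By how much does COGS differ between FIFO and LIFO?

$350.80

FIFO COGS: 116 @ $16.65 + 347 @ $12.15 + 236 @ $16.30 + 261 @ $13.90 + 141 @ $12.95 = $15,448.10
LIFO COGS: 355 @ $12.95 + 261 @ $13.90 + 236 @ $16.30 + 249 @ $12.15 = $15,097.30
Difference = |$15,448.10 − $15,097.30| = $350.80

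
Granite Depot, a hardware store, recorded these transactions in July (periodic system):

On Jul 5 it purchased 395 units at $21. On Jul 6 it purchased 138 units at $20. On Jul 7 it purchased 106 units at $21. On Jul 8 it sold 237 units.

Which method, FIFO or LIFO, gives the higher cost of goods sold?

FIFO COGS: 237 @ $21 = $4,977
LIFO COGS: 106 @ $21 + 131 @ $20 = $4,846

FIFO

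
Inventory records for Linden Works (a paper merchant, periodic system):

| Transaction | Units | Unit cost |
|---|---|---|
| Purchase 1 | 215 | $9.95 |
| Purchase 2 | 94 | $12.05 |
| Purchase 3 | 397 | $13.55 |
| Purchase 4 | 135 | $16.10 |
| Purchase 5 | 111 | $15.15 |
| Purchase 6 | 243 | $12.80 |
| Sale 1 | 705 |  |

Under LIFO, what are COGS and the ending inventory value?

Sale 1 (705) [LIFO — newest first]: 243 @ $12.80 + 111 @ $15.15 + 135 @ $16.10 + 216 @ $13.55 = $9,892.35
Ending inventory: 215 @ $9.95 + 94 @ $12.05 + 181 @ $13.55 = $5,724.50

COGS = $9,892.35; ending inventory = $5,724.50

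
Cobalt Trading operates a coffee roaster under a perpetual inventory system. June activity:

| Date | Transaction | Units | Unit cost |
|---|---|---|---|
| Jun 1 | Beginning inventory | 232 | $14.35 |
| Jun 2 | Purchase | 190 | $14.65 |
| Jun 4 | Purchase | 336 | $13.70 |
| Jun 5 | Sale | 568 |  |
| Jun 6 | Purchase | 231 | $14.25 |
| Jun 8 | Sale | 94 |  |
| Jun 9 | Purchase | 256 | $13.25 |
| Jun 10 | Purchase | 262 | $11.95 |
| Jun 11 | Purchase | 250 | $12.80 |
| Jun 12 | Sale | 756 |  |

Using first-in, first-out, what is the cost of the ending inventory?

Ending inventory = $4,263.55

Jun 5, 568 sold [FIFO — oldest first]: 232 @ $14.35 + 190 @ $14.65 + 146 @ $13.70 = $8,112.90
Jun 8, 94 sold [FIFO — oldest first]: 94 @ $13.70 = $1,287.80
Jun 12, 756 sold [FIFO — oldest first]: 96 @ $13.70 + 231 @ $14.25 + 256 @ $13.25 + 173 @ $11.95 = $10,066.30
Total COGS = $8,112.90 + $1,287.80 + $10,066.30 = $19,467.00
Ending inventory: 89 @ $11.95 + 250 @ $12.80 = $4,263.55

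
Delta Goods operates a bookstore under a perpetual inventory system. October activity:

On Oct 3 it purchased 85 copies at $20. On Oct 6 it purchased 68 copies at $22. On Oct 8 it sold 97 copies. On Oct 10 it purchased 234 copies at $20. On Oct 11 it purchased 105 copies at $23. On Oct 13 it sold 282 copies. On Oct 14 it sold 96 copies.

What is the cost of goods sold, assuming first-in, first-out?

Oct 8, 97 sold [FIFO — oldest first]: 85 @ $20 + 12 @ $22 = $1,964
Oct 13, 282 sold [FIFO — oldest first]: 56 @ $22 + 226 @ $20 = $5,752
Oct 14, 96 sold [FIFO — oldest first]: 8 @ $20 + 88 @ $23 = $2,184
Total COGS = $1,964 + $5,752 + $2,184 = $9,900
Ending inventory: 17 @ $23 = $391
Check: goods available $10,291 = COGS $9,900 + ending $391

COGS = $9,900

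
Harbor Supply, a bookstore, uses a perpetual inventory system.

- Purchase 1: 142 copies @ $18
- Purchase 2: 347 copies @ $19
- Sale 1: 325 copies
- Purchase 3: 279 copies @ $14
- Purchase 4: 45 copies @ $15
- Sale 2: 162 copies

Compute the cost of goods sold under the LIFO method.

COGS = $8,488

Sale 1 (325) [LIFO — newest first]: 325 @ $19 = $6,175
Sale 2 (162) [LIFO — newest first]: 45 @ $15 + 117 @ $14 = $2,313
Total COGS = $6,175 + $2,313 = $8,488
Ending inventory: 142 @ $18 + 22 @ $19 + 162 @ $14 = $5,242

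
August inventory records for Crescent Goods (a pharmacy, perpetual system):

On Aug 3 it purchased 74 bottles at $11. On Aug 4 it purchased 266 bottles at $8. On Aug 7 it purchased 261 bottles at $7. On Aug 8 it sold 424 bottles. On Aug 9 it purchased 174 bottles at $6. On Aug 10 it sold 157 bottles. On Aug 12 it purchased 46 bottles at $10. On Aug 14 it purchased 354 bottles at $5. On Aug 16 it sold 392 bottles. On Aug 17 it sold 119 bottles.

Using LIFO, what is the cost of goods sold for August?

COGS = $7,157

Aug 8, 424 sold [LIFO — newest first]: 261 @ $7 + 163 @ $8 = $3,131
Aug 10, 157 sold [LIFO — newest first]: 157 @ $6 = $942
Aug 16, 392 sold [LIFO — newest first]: 354 @ $5 + 38 @ $10 = $2,150
Aug 17, 119 sold [LIFO — newest first]: 8 @ $10 + 17 @ $6 + 94 @ $8 = $934
Total COGS = $3,131 + $942 + $2,150 + $934 = $7,157
Ending inventory: 74 @ $11 + 9 @ $8 = $886
Check: goods available $8,043 = COGS $7,157 + ending $886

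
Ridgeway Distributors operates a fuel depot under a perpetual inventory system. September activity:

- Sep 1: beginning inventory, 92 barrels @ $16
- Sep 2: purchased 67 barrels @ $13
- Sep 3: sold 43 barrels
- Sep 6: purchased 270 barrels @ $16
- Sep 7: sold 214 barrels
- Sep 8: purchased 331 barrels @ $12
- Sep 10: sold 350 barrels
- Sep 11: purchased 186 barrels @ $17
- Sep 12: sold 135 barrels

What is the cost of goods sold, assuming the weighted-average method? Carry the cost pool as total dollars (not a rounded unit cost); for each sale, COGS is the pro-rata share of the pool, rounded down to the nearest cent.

After Sep 1: 92 on hand, pool $1,472.00 (≈ $16.0000 each)
After Sep 2: 159 on hand, pool $2,343.00 (≈ $14.7358 each)
Sep 3, sell 43: 43/159 × $2,343.00 → $633.64
After Sep 6: 386 on hand, pool $6,029.36 (≈ $15.6201 each)
Sep 7, sell 214: 214/386 × $6,029.36 → $3,342.70
After Sep 8: 503 on hand, pool $6,658.66 (≈ $13.2379 each)
Sep 10, sell 350: 350/503 × $6,658.66 → $4,633.26
After Sep 11: 339 on hand, pool $5,187.40 (≈ $15.3021 each)
Sep 12, sell 135: 135/339 × $5,187.40 → $2,065.77
Total COGS = $633.64 + $3,342.70 + $4,633.26 + $2,065.77 = $10,675.37
Ending inventory (cost pool remaining) = $3,121.63

COGS = $10,675.37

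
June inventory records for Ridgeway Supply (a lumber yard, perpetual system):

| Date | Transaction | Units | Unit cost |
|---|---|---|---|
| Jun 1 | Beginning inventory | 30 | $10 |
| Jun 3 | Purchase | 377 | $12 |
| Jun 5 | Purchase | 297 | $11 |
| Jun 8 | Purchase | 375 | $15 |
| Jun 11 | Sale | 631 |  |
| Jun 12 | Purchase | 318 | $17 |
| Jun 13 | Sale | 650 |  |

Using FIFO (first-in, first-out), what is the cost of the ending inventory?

Ending inventory = $1,972

Jun 11, 631 sold [FIFO — oldest first]: 30 @ $10 + 377 @ $12 + 224 @ $11 = $7,288
Jun 13, 650 sold [FIFO — oldest first]: 73 @ $11 + 375 @ $15 + 202 @ $17 = $9,862
Total COGS = $7,288 + $9,862 = $17,150
Ending inventory: 116 @ $17 = $1,972
Check: goods available $19,122 = COGS $17,150 + ending $1,972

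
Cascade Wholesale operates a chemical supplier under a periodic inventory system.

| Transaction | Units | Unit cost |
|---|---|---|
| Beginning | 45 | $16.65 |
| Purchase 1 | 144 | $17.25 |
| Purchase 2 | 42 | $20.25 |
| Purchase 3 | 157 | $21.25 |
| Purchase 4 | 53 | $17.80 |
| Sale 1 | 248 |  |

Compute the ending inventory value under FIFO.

Ending inventory = $3,918.40

Sale 1 (248) [FIFO — oldest first]: 45 @ $16.65 + 144 @ $17.25 + 42 @ $20.25 + 17 @ $21.25 = $4,445.00
Ending inventory: 140 @ $21.25 + 53 @ $17.80 = $3,918.40
Check: goods available $8,363.40 = COGS $4,445.00 + ending $3,918.40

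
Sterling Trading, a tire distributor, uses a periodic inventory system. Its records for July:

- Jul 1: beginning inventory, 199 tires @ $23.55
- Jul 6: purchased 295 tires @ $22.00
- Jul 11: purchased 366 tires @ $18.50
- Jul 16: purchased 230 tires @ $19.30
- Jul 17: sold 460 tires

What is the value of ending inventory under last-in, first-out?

Ending inventory = $13,692.45

Jul 17, 460 sold [LIFO — newest first]: 230 @ $19.30 + 230 @ $18.50 = $8,694.00
Ending inventory: 199 @ $23.55 + 295 @ $22.00 + 136 @ $18.50 = $13,692.45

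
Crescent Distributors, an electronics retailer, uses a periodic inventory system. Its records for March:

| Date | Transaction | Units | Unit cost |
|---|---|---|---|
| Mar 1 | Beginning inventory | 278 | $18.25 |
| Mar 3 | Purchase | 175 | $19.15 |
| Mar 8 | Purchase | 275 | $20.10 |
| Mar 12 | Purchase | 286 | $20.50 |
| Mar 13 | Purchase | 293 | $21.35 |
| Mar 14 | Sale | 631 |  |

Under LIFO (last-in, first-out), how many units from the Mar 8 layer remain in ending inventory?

223

Mar 14, 631 sold [LIFO — newest first]: 293 @ $21.35 + 286 @ $20.50 + 52 @ $20.10 = $13,163.75
Ending inventory: 278 @ $18.25 + 175 @ $19.15 + 223 @ $20.10 = $12,907.05
Check: goods available $26,070.80 = COGS $13,163.75 + ending $12,907.05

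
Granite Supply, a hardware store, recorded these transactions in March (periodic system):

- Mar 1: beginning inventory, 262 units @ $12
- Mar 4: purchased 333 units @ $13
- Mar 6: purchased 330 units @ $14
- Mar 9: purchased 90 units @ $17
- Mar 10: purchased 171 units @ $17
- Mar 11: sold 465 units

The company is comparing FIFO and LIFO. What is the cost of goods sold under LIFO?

FIFO COGS: 262 @ $12 + 203 @ $13 = $5,783
LIFO COGS: 171 @ $17 + 90 @ $17 + 204 @ $14 = $7,293

COGS = $7,293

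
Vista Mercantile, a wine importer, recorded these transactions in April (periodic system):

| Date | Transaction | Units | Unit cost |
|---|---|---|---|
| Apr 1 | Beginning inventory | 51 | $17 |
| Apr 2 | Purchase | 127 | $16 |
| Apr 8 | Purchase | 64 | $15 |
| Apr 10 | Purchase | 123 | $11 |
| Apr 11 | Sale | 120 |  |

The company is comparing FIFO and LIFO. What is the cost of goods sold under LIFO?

COGS = $1,320

FIFO COGS: 51 @ $17 + 69 @ $16 = $1,971
LIFO COGS: 120 @ $11 = $1,320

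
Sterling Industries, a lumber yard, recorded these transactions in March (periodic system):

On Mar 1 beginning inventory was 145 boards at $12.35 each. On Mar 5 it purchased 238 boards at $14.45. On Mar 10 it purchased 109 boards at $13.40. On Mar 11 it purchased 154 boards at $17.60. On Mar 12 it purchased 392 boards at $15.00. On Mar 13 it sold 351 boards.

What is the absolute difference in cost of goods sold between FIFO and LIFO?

FIFO COGS: 145 @ $12.35 + 206 @ $14.45 = $4,767.45
LIFO COGS: 351 @ $15.00 = $5,265.00
Difference = |$4,767.45 − $5,265.00| = $497.55

$497.55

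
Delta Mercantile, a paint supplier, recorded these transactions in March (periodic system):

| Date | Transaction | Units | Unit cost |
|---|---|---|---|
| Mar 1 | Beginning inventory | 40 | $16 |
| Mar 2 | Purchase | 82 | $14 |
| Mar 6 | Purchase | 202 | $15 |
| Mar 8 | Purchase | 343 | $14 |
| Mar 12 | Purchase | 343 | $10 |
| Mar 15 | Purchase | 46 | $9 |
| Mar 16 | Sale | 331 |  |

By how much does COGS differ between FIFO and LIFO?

FIFO COGS: 40 @ $16 + 82 @ $14 + 202 @ $15 + 7 @ $14 = $4,916
LIFO COGS: 46 @ $9 + 285 @ $10 = $3,264
Difference = |$4,916 − $3,264| = $1,652

$1,652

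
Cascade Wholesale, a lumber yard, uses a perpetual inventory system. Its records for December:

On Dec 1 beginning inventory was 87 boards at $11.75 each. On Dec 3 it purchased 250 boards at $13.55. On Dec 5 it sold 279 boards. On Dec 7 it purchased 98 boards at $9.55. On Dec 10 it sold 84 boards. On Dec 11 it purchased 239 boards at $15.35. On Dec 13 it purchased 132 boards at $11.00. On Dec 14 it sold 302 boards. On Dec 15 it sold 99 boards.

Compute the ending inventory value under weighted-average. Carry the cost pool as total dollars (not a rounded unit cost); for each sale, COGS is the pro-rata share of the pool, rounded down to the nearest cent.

Ending inventory = $559.65

After Dec 1: 87 on hand, pool $1,022.25 (≈ $11.7500 each)
After Dec 3: 337 on hand, pool $4,409.75 (≈ $13.0853 each)
Dec 5, sell 279: 279/337 × $4,409.75 → $3,650.80
After Dec 7: 156 on hand, pool $1,694.85 (≈ $10.8644 each)
Dec 10, sell 84: 84/156 × $1,694.85 → $912.61
After Dec 11: 311 on hand, pool $4,450.89 (≈ $14.3115 each)
After Dec 13: 443 on hand, pool $5,902.89 (≈ $13.3248 each)
Dec 14, sell 302: 302/443 × $5,902.89 → $4,024.09
Dec 15, sell 99: 99/141 × $1,878.80 → $1,319.15
Total COGS = $3,650.80 + $912.61 + $4,024.09 + $1,319.15 = $9,906.65
Ending inventory (cost pool remaining) = $559.65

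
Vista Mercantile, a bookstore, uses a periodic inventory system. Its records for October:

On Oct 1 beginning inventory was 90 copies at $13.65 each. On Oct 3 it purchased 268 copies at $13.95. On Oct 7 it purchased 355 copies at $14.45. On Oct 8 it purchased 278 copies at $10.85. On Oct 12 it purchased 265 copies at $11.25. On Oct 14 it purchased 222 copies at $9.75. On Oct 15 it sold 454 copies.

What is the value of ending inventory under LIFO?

Oct 15, 454 sold [LIFO — newest first]: 222 @ $9.75 + 232 @ $11.25 = $4,774.50
Ending inventory: 90 @ $13.65 + 268 @ $13.95 + 355 @ $14.45 + 278 @ $10.85 + 33 @ $11.25 = $13,484.40

Ending inventory = $13,484.40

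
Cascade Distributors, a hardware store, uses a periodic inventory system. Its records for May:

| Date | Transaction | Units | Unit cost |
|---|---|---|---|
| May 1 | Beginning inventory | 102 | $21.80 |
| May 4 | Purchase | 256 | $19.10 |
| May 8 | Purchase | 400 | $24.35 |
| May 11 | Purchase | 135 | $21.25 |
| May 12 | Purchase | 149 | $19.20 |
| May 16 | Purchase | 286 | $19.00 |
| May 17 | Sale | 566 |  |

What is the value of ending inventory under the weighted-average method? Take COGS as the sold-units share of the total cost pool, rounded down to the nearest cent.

Ending inventory = $16,075.88

May 17, sell 566: 566/1328 × $28,016.75 → $11,940.87
Ending inventory (cost pool remaining) = $16,075.88
Check: goods available $28,016.75 = COGS $11,940.87 + ending $16,075.88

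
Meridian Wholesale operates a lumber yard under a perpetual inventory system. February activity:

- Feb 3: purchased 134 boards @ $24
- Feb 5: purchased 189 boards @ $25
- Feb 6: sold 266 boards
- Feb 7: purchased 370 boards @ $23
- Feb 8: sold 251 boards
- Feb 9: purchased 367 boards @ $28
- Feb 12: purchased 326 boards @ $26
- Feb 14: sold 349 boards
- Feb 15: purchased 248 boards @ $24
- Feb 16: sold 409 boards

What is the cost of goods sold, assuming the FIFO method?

COGS = $32,317

Feb 6, 266 sold [FIFO — oldest first]: 134 @ $24 + 132 @ $25 = $6,516
Feb 8, 251 sold [FIFO — oldest first]: 57 @ $25 + 194 @ $23 = $5,887
Feb 14, 349 sold [FIFO — oldest first]: 176 @ $23 + 173 @ $28 = $8,892
Feb 16, 409 sold [FIFO — oldest first]: 194 @ $28 + 215 @ $26 = $11,022
Total COGS = $6,516 + $5,887 + $8,892 + $11,022 = $32,317
Ending inventory: 111 @ $26 + 248 @ $24 = $8,838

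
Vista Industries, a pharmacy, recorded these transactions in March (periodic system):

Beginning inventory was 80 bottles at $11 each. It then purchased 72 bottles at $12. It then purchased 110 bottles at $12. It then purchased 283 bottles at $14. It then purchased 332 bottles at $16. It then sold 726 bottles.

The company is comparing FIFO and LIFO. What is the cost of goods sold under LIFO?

FIFO COGS: 80 @ $11 + 72 @ $12 + 110 @ $12 + 283 @ $14 + 181 @ $16 = $9,922
LIFO COGS: 332 @ $16 + 283 @ $14 + 110 @ $12 + 1 @ $12 = $10,606

COGS = $10,606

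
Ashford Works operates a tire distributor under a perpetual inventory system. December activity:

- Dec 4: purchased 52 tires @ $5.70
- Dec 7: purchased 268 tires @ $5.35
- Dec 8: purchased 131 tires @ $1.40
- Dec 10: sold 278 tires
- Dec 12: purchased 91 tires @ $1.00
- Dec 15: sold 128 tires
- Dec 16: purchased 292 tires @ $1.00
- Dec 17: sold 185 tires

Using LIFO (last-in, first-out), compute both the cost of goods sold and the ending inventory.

Dec 10, 278 sold [LIFO — newest first]: 131 @ $1.40 + 147 @ $5.35 = $969.85
Dec 15, 128 sold [LIFO — newest first]: 91 @ $1.00 + 37 @ $5.35 = $288.95
Dec 17, 185 sold [LIFO — newest first]: 185 @ $1.00 = $185.00
Total COGS = $969.85 + $288.95 + $185.00 = $1,443.80
Ending inventory: 52 @ $5.70 + 84 @ $5.35 + 107 @ $1.00 = $852.80

COGS = $1,443.80; ending inventory = $852.80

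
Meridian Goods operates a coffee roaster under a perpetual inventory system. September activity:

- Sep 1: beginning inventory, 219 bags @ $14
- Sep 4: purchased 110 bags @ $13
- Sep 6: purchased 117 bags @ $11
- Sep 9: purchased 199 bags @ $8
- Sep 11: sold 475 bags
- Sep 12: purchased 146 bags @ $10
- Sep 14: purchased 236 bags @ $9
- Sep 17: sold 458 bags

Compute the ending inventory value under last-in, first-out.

Ending inventory = $1,316

Sep 11, 475 sold [LIFO — newest first]: 199 @ $8 + 117 @ $11 + 110 @ $13 + 49 @ $14 = $4,995
Sep 17, 458 sold [LIFO — newest first]: 236 @ $9 + 146 @ $10 + 76 @ $14 = $4,648
Total COGS = $4,995 + $4,648 = $9,643
Ending inventory: 94 @ $14 = $1,316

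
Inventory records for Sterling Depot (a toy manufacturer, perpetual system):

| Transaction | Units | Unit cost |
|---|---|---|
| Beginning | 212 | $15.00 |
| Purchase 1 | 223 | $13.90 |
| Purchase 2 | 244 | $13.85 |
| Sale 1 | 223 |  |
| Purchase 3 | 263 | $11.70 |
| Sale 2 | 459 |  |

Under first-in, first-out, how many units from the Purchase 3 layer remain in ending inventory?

Sale 1 (223) [FIFO — oldest first]: 212 @ $15.00 + 11 @ $13.90 = $3,332.90
Sale 2 (459) [FIFO — oldest first]: 212 @ $13.90 + 244 @ $13.85 + 3 @ $11.70 = $6,361.30
Total COGS = $3,332.90 + $6,361.30 = $9,694.20
Ending inventory: 260 @ $11.70 = $3,042.00
Check: goods available $12,736.20 = COGS $9,694.20 + ending $3,042.00

260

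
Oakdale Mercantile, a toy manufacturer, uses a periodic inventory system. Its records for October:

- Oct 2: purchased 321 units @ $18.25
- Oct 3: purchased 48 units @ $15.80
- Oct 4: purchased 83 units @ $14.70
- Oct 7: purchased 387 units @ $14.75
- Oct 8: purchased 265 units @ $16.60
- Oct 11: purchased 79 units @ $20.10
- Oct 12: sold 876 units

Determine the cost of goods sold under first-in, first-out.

Oct 12, 876 sold [FIFO — oldest first]: 321 @ $18.25 + 48 @ $15.80 + 83 @ $14.70 + 387 @ $14.75 + 37 @ $16.60 = $14,159.20
Ending inventory: 228 @ $16.60 + 79 @ $20.10 = $5,372.70

COGS = $14,159.20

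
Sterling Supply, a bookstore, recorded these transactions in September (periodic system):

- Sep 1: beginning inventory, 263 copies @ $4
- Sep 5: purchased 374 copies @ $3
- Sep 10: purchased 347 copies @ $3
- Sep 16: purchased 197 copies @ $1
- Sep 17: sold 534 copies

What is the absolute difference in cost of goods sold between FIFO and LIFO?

FIFO COGS: 263 @ $4 + 271 @ $3 = $1,865
LIFO COGS: 197 @ $1 + 337 @ $3 = $1,208
Difference = |$1,865 − $1,208| = $657

$657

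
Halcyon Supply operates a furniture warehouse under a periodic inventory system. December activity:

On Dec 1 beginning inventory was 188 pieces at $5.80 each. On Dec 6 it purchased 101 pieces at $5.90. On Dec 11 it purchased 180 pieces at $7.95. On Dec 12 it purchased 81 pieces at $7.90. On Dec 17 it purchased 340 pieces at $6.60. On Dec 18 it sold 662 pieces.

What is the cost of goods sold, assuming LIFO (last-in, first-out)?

Dec 18, 662 sold [LIFO — newest first]: 340 @ $6.60 + 81 @ $7.90 + 180 @ $7.95 + 61 @ $5.90 = $4,674.80
Ending inventory: 188 @ $5.80 + 40 @ $5.90 = $1,326.40

COGS = $4,674.80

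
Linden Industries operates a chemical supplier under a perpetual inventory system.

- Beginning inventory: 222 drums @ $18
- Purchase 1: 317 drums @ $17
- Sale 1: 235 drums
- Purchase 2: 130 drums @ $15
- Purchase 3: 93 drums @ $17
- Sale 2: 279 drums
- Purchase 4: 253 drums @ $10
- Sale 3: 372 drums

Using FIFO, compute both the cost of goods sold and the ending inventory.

COGS = $14,156; ending inventory = $1,290

Sale 1 (235) [FIFO — oldest first]: 222 @ $18 + 13 @ $17 = $4,217
Sale 2 (279) [FIFO — oldest first]: 279 @ $17 = $4,743
Sale 3 (372) [FIFO — oldest first]: 25 @ $17 + 130 @ $15 + 93 @ $17 + 124 @ $10 = $5,196
Total COGS = $4,217 + $4,743 + $5,196 = $14,156
Ending inventory: 129 @ $10 = $1,290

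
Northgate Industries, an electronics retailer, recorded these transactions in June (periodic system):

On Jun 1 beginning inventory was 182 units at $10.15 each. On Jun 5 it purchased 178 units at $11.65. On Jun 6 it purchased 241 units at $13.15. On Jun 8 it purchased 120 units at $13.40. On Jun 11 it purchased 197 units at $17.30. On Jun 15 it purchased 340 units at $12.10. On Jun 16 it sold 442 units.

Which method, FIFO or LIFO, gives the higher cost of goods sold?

LIFO

FIFO COGS: 182 @ $10.15 + 178 @ $11.65 + 82 @ $13.15 = $4,999.30
LIFO COGS: 340 @ $12.10 + 102 @ $17.30 = $5,878.60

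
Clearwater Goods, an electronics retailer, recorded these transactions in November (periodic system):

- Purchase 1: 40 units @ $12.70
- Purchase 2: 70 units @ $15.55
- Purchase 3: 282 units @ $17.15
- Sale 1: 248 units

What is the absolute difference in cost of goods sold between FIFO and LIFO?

FIFO COGS: 40 @ $12.70 + 70 @ $15.55 + 138 @ $17.15 = $3,963.20
LIFO COGS: 248 @ $17.15 = $4,253.20
Difference = |$3,963.20 − $4,253.20| = $290.00

$290.00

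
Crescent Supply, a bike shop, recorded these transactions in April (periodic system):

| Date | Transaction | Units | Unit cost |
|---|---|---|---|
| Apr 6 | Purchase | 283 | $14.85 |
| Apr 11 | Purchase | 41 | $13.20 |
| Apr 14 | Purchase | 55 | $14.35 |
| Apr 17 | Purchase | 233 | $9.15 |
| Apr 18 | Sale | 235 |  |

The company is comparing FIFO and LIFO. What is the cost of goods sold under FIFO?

FIFO COGS: 235 @ $14.85 = $3,489.75
LIFO COGS: 233 @ $9.15 + 2 @ $14.35 = $2,160.65

COGS = $3,489.75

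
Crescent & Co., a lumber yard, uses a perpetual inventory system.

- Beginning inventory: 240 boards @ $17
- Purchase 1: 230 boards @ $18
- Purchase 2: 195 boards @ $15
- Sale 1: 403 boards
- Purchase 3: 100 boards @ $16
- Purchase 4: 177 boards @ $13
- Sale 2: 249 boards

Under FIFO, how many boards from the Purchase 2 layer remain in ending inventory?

13

Sale 1 (403) [FIFO — oldest first]: 240 @ $17 + 163 @ $18 = $7,014
Sale 2 (249) [FIFO — oldest first]: 67 @ $18 + 182 @ $15 = $3,936
Total COGS = $7,014 + $3,936 = $10,950
Ending inventory: 13 @ $15 + 100 @ $16 + 177 @ $13 = $4,096
Check: goods available $15,046 = COGS $10,950 + ending $4,096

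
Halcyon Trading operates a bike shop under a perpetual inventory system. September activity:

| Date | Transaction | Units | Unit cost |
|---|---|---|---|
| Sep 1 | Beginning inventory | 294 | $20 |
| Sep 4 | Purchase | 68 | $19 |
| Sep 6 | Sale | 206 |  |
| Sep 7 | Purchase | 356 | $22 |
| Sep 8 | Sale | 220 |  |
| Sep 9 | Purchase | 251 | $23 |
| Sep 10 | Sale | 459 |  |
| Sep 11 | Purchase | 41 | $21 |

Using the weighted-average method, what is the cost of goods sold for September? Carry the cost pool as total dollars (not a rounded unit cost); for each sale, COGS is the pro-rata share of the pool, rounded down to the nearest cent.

COGS = $18,920.28

After Sep 1: 294 on hand, pool $5,880.00 (≈ $20.0000 each)
After Sep 4: 362 on hand, pool $7,172.00 (≈ $19.8122 each)
Sep 6, sell 206: 206/362 × $7,172.00 → $4,081.30
After Sep 7: 512 on hand, pool $10,922.70 (≈ $21.3334 each)
Sep 8, sell 220: 220/512 × $10,922.70 → $4,693.34
After Sep 9: 543 on hand, pool $12,002.36 (≈ $22.1038 each)
Sep 10, sell 459: 459/543 × $12,002.36 → $10,145.64
After Sep 11: 125 on hand, pool $2,717.72 (≈ $21.7418 each)
Total COGS = $4,081.30 + $4,693.34 + $10,145.64 = $18,920.28
Ending inventory (cost pool remaining) = $2,717.72
Check: goods available $21,638.00 = COGS $18,920.28 + ending $2,717.72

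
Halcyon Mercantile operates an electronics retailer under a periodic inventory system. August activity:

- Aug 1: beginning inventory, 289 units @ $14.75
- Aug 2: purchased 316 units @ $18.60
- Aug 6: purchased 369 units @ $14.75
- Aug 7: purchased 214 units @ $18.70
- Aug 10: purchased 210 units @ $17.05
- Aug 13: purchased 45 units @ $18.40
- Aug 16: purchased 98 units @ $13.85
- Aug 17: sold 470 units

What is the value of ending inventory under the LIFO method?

Aug 17, 470 sold [LIFO — newest first]: 98 @ $13.85 + 45 @ $18.40 + 210 @ $17.05 + 117 @ $18.70 = $7,953.70
Ending inventory: 289 @ $14.75 + 316 @ $18.60 + 369 @ $14.75 + 97 @ $18.70 = $17,397.00

Ending inventory = $17,397.00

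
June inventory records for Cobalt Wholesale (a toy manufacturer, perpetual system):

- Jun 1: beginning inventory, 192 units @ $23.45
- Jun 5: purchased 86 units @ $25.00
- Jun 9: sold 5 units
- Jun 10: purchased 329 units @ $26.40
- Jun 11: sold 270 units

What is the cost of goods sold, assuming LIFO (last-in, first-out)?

Jun 9, 5 sold [LIFO — newest first]: 5 @ $25.00 = $125.00
Jun 11, 270 sold [LIFO — newest first]: 270 @ $26.40 = $7,128.00
Total COGS = $125.00 + $7,128.00 = $7,253.00
Ending inventory: 192 @ $23.45 + 81 @ $25.00 + 59 @ $26.40 = $8,085.00

COGS = $7,253.00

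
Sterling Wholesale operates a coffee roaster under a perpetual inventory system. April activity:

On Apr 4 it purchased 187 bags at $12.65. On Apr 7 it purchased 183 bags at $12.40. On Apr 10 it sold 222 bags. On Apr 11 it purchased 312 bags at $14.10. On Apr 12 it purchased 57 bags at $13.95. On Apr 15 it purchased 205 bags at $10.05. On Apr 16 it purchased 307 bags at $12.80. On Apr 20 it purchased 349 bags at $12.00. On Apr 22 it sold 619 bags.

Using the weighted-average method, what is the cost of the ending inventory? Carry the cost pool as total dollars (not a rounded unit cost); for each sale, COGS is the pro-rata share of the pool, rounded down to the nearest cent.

Ending inventory = $9,488.11

After Apr 4: 187 on hand, pool $2,365.55 (≈ $12.6500 each)
After Apr 7: 370 on hand, pool $4,634.75 (≈ $12.5264 each)
Apr 10, sell 222: 222/370 × $4,634.75 → $2,780.85
After Apr 11: 460 on hand, pool $6,253.10 (≈ $13.5937 each)
After Apr 12: 517 on hand, pool $7,048.25 (≈ $13.6330 each)
After Apr 15: 722 on hand, pool $9,108.50 (≈ $12.6157 each)
After Apr 16: 1029 on hand, pool $13,038.10 (≈ $12.6707 each)
After Apr 20: 1378 on hand, pool $17,226.10 (≈ $12.5008 each)
Apr 22, sell 619: 619/1378 × $17,226.10 → $7,737.99
Total COGS = $2,780.85 + $7,737.99 = $10,518.84
Ending inventory (cost pool remaining) = $9,488.11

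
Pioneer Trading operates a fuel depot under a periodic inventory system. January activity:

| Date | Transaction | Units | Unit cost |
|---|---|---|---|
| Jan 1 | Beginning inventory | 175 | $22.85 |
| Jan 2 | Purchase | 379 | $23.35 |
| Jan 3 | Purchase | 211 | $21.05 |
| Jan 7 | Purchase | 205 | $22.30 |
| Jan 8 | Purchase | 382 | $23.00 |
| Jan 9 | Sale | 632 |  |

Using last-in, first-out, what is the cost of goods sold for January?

COGS = $14,304.75

Jan 9, 632 sold [LIFO — newest first]: 382 @ $23.00 + 205 @ $22.30 + 45 @ $21.05 = $14,304.75
Ending inventory: 175 @ $22.85 + 379 @ $23.35 + 166 @ $21.05 = $16,342.70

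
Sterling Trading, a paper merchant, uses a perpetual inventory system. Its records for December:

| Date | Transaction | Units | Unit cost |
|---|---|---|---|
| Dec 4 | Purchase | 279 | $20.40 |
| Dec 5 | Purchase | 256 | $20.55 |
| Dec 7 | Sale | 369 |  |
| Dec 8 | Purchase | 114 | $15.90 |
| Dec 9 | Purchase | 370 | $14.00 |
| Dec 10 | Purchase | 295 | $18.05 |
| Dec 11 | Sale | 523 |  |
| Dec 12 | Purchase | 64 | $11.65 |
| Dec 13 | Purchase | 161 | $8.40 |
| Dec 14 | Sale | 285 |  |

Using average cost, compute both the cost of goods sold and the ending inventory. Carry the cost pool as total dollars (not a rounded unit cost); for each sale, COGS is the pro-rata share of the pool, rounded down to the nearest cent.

After Dec 4: 279 on hand, pool $5,691.60 (≈ $20.4000 each)
After Dec 5: 535 on hand, pool $10,952.40 (≈ $20.4718 each)
Dec 7, sell 369: 369/535 × $10,952.40 → $7,554.08
After Dec 8: 280 on hand, pool $5,210.92 (≈ $18.6104 each)
After Dec 9: 650 on hand, pool $10,390.92 (≈ $15.9860 each)
After Dec 10: 945 on hand, pool $15,715.67 (≈ $16.6303 each)
Dec 11, sell 523: 523/945 × $15,715.67 → $8,697.66
After Dec 12: 486 on hand, pool $7,763.61 (≈ $15.9745 each)
After Dec 13: 647 on hand, pool $9,116.01 (≈ $14.0897 each)
Dec 14, sell 285: 285/647 × $9,116.01 → $4,015.55
Total COGS = $7,554.08 + $8,697.66 + $4,015.55 = $20,267.29
Ending inventory (cost pool remaining) = $5,100.46
Check: goods available $25,367.75 = COGS $20,267.29 + ending $5,100.46

COGS = $20,267.29; ending inventory = $5,100.46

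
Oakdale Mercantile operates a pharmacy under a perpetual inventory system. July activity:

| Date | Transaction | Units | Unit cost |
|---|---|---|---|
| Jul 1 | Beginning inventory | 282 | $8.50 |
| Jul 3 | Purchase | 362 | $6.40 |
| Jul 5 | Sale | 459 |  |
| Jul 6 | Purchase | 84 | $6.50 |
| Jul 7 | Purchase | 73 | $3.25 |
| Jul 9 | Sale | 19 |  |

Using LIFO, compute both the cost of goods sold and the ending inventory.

COGS = $3,203.05; ending inventory = $2,294.00

Jul 5, 459 sold [LIFO — newest first]: 362 @ $6.40 + 97 @ $8.50 = $3,141.30
Jul 9, 19 sold [LIFO — newest first]: 19 @ $3.25 = $61.75
Total COGS = $3,141.30 + $61.75 = $3,203.05
Ending inventory: 185 @ $8.50 + 84 @ $6.50 + 54 @ $3.25 = $2,294.00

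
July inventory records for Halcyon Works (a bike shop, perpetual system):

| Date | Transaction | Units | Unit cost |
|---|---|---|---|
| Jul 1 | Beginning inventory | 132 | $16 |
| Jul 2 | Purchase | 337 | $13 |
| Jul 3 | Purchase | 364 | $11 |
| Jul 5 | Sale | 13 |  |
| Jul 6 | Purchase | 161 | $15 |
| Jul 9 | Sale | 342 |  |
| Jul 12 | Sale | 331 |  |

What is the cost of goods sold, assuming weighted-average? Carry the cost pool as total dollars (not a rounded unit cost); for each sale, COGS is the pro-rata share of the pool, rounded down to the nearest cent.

After Jul 1: 132 on hand, pool $2,112.00 (≈ $16.0000 each)
After Jul 2: 469 on hand, pool $6,493.00 (≈ $13.8443 each)
After Jul 3: 833 on hand, pool $10,497.00 (≈ $12.6014 each)
Jul 5, sell 13: 13/833 × $10,497.00 → $163.81
After Jul 6: 981 on hand, pool $12,748.19 (≈ $12.9951 each)
Jul 9, sell 342: 342/981 × $12,748.19 → $4,444.32
Jul 12, sell 331: 331/639 × $8,303.87 → $4,301.37
Total COGS = $163.81 + $4,444.32 + $4,301.37 = $8,909.50
Ending inventory (cost pool remaining) = $4,002.50
Check: goods available $12,912.00 = COGS $8,909.50 + ending $4,002.50

COGS = $8,909.50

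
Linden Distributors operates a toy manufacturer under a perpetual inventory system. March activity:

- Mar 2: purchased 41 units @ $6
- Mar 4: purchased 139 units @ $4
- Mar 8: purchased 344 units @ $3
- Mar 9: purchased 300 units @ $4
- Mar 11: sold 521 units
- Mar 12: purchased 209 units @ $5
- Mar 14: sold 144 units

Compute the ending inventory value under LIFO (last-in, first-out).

Mar 11, 521 sold [LIFO — newest first]: 300 @ $4 + 221 @ $3 = $1,863
Mar 14, 144 sold [LIFO — newest first]: 144 @ $5 = $720
Total COGS = $1,863 + $720 = $2,583
Ending inventory: 41 @ $6 + 139 @ $4 + 123 @ $3 + 65 @ $5 = $1,496

Ending inventory = $1,496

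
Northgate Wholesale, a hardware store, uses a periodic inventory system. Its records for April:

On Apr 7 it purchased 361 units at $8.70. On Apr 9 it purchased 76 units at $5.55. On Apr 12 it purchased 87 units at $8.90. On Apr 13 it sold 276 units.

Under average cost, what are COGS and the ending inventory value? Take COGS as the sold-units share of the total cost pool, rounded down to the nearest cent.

Apr 13, sell 276: 276/524 × $4,336.80 → $2,284.26
Ending inventory (cost pool remaining) = $2,052.54
Check: goods available $4,336.80 = COGS $2,284.26 + ending $2,052.54

COGS = $2,284.26; ending inventory = $2,052.54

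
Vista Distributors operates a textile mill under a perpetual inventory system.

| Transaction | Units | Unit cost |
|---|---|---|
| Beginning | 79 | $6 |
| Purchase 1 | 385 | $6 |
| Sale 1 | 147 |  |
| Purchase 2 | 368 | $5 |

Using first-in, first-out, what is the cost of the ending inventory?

Ending inventory = $3,742

Sale 1 (147) [FIFO — oldest first]: 79 @ $6 + 68 @ $6 = $882
Ending inventory: 317 @ $6 + 368 @ $5 = $3,742
Check: goods available $4,624 = COGS $882 + ending $3,742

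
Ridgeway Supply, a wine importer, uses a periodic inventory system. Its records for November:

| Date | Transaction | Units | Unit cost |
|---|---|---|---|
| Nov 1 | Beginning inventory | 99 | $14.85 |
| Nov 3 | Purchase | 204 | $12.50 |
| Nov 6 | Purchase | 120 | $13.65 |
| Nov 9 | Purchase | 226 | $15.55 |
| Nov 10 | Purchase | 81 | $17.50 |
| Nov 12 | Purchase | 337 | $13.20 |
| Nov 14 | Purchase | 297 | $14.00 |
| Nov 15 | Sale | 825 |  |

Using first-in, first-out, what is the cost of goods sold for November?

Nov 15, 825 sold [FIFO — oldest first]: 99 @ $14.85 + 204 @ $12.50 + 120 @ $13.65 + 226 @ $15.55 + 81 @ $17.50 + 95 @ $13.20 = $11,843.95
Ending inventory: 242 @ $13.20 + 297 @ $14.00 = $7,352.40

COGS = $11,843.95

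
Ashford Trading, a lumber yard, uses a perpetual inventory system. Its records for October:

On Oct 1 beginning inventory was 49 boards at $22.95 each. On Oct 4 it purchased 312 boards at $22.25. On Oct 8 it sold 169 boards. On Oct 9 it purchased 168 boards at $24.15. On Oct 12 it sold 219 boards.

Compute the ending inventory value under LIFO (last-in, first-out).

Oct 8, 169 sold [LIFO — newest first]: 169 @ $22.25 = $3,760.25
Oct 12, 219 sold [LIFO — newest first]: 168 @ $24.15 + 51 @ $22.25 = $5,191.95
Total COGS = $3,760.25 + $5,191.95 = $8,952.20
Ending inventory: 49 @ $22.95 + 92 @ $22.25 = $3,171.55
Check: goods available $12,123.75 = COGS $8,952.20 + ending $3,171.55

Ending inventory = $3,171.55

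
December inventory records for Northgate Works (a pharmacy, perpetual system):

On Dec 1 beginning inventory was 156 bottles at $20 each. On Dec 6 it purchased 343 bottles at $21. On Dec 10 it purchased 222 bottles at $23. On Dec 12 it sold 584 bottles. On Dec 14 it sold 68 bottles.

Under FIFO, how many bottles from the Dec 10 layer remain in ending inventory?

69

Dec 12, 584 sold [FIFO — oldest first]: 156 @ $20 + 343 @ $21 + 85 @ $23 = $12,278
Dec 14, 68 sold [FIFO — oldest first]: 68 @ $23 = $1,564
Total COGS = $12,278 + $1,564 = $13,842
Ending inventory: 69 @ $23 = $1,587
Check: goods available $15,429 = COGS $13,842 + ending $1,587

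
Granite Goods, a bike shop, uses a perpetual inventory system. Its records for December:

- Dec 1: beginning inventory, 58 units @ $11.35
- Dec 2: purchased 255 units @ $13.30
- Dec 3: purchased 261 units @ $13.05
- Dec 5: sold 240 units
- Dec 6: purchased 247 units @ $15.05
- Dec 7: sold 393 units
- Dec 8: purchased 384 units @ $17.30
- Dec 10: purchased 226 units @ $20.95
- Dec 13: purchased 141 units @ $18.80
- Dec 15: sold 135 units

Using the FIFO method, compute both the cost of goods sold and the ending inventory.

Dec 5, 240 sold [FIFO — oldest first]: 58 @ $11.35 + 182 @ $13.30 = $3,078.90
Dec 7, 393 sold [FIFO — oldest first]: 73 @ $13.30 + 261 @ $13.05 + 59 @ $15.05 = $5,264.90
Dec 15, 135 sold [FIFO — oldest first]: 135 @ $15.05 = $2,031.75
Total COGS = $3,078.90 + $5,264.90 + $2,031.75 = $10,375.55
Ending inventory: 53 @ $15.05 + 384 @ $17.30 + 226 @ $20.95 + 141 @ $18.80 = $14,826.35
Check: goods available $25,201.90 = COGS $10,375.55 + ending $14,826.35

COGS = $10,375.55; ending inventory = $14,826.35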